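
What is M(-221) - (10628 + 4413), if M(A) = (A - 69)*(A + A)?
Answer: 113139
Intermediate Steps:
M(A) = 2*A*(-69 + A) (M(A) = (-69 + A)*(2*A) = 2*A*(-69 + A))
M(-221) - (10628 + 4413) = 2*(-221)*(-69 - 221) - (10628 + 4413) = 2*(-221)*(-290) - 1*15041 = 128180 - 15041 = 113139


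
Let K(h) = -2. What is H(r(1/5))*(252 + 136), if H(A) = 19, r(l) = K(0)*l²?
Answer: 7372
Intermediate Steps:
r(l) = -2*l²
H(r(1/5))*(252 + 136) = 19*(252 + 136) = 19*388 = 7372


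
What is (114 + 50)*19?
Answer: 3116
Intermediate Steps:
(114 + 50)*19 = 164*19 = 3116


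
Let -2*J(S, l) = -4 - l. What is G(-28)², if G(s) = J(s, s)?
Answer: 144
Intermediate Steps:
J(S, l) = 2 + l/2 (J(S, l) = -(-4 - l)/2 = 2 + l/2)
G(s) = 2 + s/2
G(-28)² = (2 + (½)*(-28))² = (2 - 14)² = (-12)² = 144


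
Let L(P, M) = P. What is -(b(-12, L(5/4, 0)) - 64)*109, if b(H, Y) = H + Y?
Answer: 32591/4 ≈ 8147.8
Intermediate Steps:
-(b(-12, L(5/4, 0)) - 64)*109 = -((-12 + 5/4) - 64)*109 = -(-43/4 - 64)*109 = -(-299)*109/4 = -1*(-32591/4) = 32591/4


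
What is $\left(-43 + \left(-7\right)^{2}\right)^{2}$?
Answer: $36$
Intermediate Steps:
$\left(-43 + \left(-7\right)^{2}\right)^{2} = \left(-43 + 49\right)^{2} = 6^{2} = 36$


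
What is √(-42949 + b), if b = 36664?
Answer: I*√6285 ≈ 79.278*I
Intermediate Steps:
√(-42949 + b) = √(-42949 + 36664) = √(-6285) = I*√6285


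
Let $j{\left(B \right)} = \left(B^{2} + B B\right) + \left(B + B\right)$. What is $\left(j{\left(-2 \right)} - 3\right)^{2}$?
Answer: $1$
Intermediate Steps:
$j{\left(B \right)} = 2 B + 2 B^{2}$ ($j{\left(B \right)} = \left(B^{2} + B^{2}\right) + 2 B = 2 B^{2} + 2 B = 2 B + 2 B^{2}$)
$\left(j{\left(-2 \right)} - 3\right)^{2} = \left(2 \left(-2\right) \left(1 - 2\right) - 3\right)^{2} = \left(2 \left(-2\right) \left(-1\right) - 3\right)^{2} = \left(4 - 3\right)^{2} = 1^{2} = 1$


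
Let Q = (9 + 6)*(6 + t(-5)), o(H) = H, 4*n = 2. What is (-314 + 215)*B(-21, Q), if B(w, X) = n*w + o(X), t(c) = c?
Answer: -891/2 ≈ -445.50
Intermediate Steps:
n = ½ (n = (¼)*2 = ½ ≈ 0.50000)
Q = 15 (Q = (9 + 6)*(6 - 5) = 15*1 = 15)
B(w, X) = X + w/2 (B(w, X) = w/2 + X = X + w/2)
(-314 + 215)*B(-21, Q) = (-314 + 215)*(15 + (½)*(-21)) = -99*(15 - 21/2) = -99*9/2 = -891/2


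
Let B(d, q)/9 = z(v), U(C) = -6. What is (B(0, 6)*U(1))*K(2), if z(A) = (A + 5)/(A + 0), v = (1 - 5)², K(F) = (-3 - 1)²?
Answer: -1134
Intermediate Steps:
K(F) = 16 (K(F) = (-4)² = 16)
v = 16 (v = (-4)² = 16)
z(A) = (5 + A)/A
B(d, q) = 189/16 (B(d, q) = 9*((5 + 16)/16) = 9*((1/16)*21) = 9*(21/16) = 189/16)
(B(0, 6)*U(1))*K(2) = ((189/16)*(-6))*16 = -567/8*16 = -1134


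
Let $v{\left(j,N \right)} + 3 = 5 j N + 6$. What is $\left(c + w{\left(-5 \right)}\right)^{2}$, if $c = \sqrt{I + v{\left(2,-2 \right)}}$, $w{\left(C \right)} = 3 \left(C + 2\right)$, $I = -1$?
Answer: $63 - 54 i \sqrt{2} \approx 63.0 - 76.368 i$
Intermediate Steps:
$v{\left(j,N \right)} = 3 + 5 N j$ ($v{\left(j,N \right)} = -3 + \left(5 j N + 6\right) = -3 + \left(5 N j + 6\right) = -3 + \left(6 + 5 N j\right) = 3 + 5 N j$)
$w{\left(C \right)} = 6 + 3 C$ ($w{\left(C \right)} = 3 \left(2 + C\right) = 6 + 3 C$)
$c = 3 i \sqrt{2}$ ($c = \sqrt{-1 + \left(3 + 5 \left(-2\right) 2\right)} = \sqrt{-1 + \left(3 - 20\right)} = \sqrt{-1 - 17} = \sqrt{-18} = 3 i \sqrt{2} \approx 4.2426 i$)
$\left(c + w{\left(-5 \right)}\right)^{2} = \left(3 i \sqrt{2} + \left(6 + 3 \left(-5\right)\right)\right)^{2} = \left(3 i \sqrt{2} + \left(6 - 15\right)\right)^{2} = \left(3 i \sqrt{2} - 9\right)^{2} = \left(-9 + 3 i \sqrt{2}\right)^{2}$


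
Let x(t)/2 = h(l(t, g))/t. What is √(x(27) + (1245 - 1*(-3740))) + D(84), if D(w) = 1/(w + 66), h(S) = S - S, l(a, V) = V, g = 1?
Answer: 1/150 + √4985 ≈ 70.611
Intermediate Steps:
h(S) = 0
x(t) = 0 (x(t) = 2*(0/t) = 2*0 = 0)
D(w) = 1/(66 + w)
√(x(27) + (1245 - 1*(-3740))) + D(84) = √(0 + (1245 - 1*(-3740))) + 1/(66 + 84) = √(0 + (1245 + 3740)) + 1/150 = √(0 + 4985) + 1/150 = √4985 + 1/150 = 1/150 + √4985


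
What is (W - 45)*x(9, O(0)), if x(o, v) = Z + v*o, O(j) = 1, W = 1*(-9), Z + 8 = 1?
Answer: -108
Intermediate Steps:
Z = -7 (Z = -8 + 1 = -7)
W = -9
x(o, v) = -7 + o*v (x(o, v) = -7 + v*o = -7 + o*v)
(W - 45)*x(9, O(0)) = (-9 - 45)*(-7 + 9*1) = -54*(-7 + 9) = -54*2 = -108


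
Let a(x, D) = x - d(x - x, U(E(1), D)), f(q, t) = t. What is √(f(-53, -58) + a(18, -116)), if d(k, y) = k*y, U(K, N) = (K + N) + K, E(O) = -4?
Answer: 2*I*√10 ≈ 6.3246*I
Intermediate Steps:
U(K, N) = N + 2*K
a(x, D) = x (a(x, D) = x - (x - x)*(D + 2*(-4)) = x - 0*(D - 8) = x - 0*(-8 + D) = x - 1*0 = x + 0 = x)
√(f(-53, -58) + a(18, -116)) = √(-58 + 18) = √(-40) = 2*I*√10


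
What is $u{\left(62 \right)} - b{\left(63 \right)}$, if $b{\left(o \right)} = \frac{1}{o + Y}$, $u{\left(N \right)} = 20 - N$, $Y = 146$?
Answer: $- \frac{8779}{209} \approx -42.005$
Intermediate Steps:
$b{\left(o \right)} = \frac{1}{146 + o}$ ($b{\left(o \right)} = \frac{1}{o + 146} = \frac{1}{146 + o}$)
$u{\left(62 \right)} - b{\left(63 \right)} = \left(20 - 62\right) - \frac{1}{146 + 63} = \left(20 - 62\right) - \frac{1}{209} = -42 - \frac{1}{209} = - \frac{8779}{209}$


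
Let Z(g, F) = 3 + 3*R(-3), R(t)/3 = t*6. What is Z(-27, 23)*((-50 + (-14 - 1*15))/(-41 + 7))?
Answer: -12561/34 ≈ -369.44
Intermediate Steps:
R(t) = 18*t (R(t) = 3*(t*6) = 3*(6*t) = 18*t)
Z(g, F) = -159 (Z(g, F) = 3 + 3*(18*(-3)) = 3 + 3*(-54) = 3 - 162 = -159)
Z(-27, 23)*((-50 + (-14 - 1*15))/(-41 + 7)) = -159*(-50 + (-14 - 1*15))/(-41 + 7) = -159*(-50 + (-14 - 15))/(-34) = -159*(-50 - 29)*(-1)/34 = -(-12561)*(-1)/34 = -159*79/34 = -12561/34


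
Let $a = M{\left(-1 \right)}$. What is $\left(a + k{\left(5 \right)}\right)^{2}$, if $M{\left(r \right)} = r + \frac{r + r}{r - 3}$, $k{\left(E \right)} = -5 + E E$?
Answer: $\frac{1521}{4} \approx 380.25$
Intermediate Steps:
$k{\left(E \right)} = -5 + E^{2}$
$M{\left(r \right)} = r + \frac{2 r}{-3 + r}$
$a = - \frac{1}{2}$ ($a = - \frac{-1 - 1}{-3 - 1} = \left(-1\right) \frac{1}{-4} \left(-2\right) = \left(-1\right) \left(- \frac{1}{4}\right) \left(-2\right) = - \frac{1}{2} \approx -0.5$)
$\left(a + k{\left(5 \right)}\right)^{2} = \left(- \frac{1}{2} - \left(5 - 5^{2}\right)\right)^{2} = \left(- \frac{1}{2} + \left(-5 + 25\right)\right)^{2} = \left(- \frac{1}{2} + 20\right)^{2} = \left(\frac{39}{2}\right)^{2} = \frac{1521}{4}$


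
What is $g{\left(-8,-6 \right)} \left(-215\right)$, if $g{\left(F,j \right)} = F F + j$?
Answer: $-12470$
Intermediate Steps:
$g{\left(F,j \right)} = j + F^{2}$ ($g{\left(F,j \right)} = F^{2} + j = j + F^{2}$)
$g{\left(-8,-6 \right)} \left(-215\right) = \left(-6 + \left(-8\right)^{2}\right) \left(-215\right) = \left(-6 + 64\right) \left(-215\right) = 58 \left(-215\right) = -12470$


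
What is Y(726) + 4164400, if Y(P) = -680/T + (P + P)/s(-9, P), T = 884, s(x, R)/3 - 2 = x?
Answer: 378954038/91 ≈ 4.1643e+6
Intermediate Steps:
s(x, R) = 6 + 3*x
Y(P) = -10/13 - 2*P/21 (Y(P) = -680/884 + (P + P)/(6 + 3*(-9)) = -680*1/884 + (2*P)/(6 - 27) = -10/13 + (2*P)/(-21) = -10/13 + (2*P)*(-1/21) = -10/13 - 2*P/21)
Y(726) + 4164400 = (-10/13 - 2/21*726) + 4164400 = (-10/13 - 484/7) + 4164400 = -6362/91 + 4164400 = 378954038/91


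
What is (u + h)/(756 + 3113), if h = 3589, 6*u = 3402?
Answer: 4156/3869 ≈ 1.0742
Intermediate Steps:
u = 567 (u = (1/6)*3402 = 567)
(u + h)/(756 + 3113) = (567 + 3589)/(756 + 3113) = 4156/3869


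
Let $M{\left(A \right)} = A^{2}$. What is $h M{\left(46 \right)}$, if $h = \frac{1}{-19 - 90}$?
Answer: $- \frac{2116}{109} \approx -19.413$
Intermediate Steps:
$h = - \frac{1}{109}$ ($h = \frac{1}{-109} = - \frac{1}{109} \approx -0.0091743$)
$h M{\left(46 \right)} = - \frac{46^{2}}{109} = \left(- \frac{1}{109}\right) 2116 = - \frac{2116}{109}$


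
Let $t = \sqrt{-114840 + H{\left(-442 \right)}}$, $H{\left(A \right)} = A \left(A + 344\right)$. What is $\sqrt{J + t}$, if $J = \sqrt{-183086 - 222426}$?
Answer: $\sqrt{2} \sqrt{i} \sqrt{\sqrt{17881} + \sqrt{101378}} \approx 21.263 + 21.263 i$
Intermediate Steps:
$H{\left(A \right)} = A \left(344 + A\right)$
$J = 2 i \sqrt{101378}$ ($J = \sqrt{-405512} = 2 i \sqrt{101378} \approx 636.8 i$)
$t = 2 i \sqrt{17881}$ ($t = \sqrt{-114840 - 442 \left(344 - 442\right)} = \sqrt{-114840 - -43316} = \sqrt{-114840 + 43316} = \sqrt{-71524} = 2 i \sqrt{17881} \approx 267.44 i$)
$\sqrt{J + t} = \sqrt{2 i \sqrt{101378} + 2 i \sqrt{17881}} = \sqrt{2 i \sqrt{17881} + 2 i \sqrt{101378}}$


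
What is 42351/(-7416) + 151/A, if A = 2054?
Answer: -14311523/2538744 ≈ -5.6372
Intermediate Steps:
42351/(-7416) + 151/A = 42351/(-7416) + 151/2054 = 42351*(-1/7416) + 151*(1/2054) = -14117/2472 + 151/2054 = -14311523/2538744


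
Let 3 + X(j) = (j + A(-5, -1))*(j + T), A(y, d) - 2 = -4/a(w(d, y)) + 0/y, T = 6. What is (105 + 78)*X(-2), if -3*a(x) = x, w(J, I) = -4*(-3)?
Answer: 183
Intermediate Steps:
w(J, I) = 12
a(x) = -x/3
A(y, d) = 3 (A(y, d) = 2 + (-4/((-⅓*12)) + 0/y) = 2 + (-4/(-4) + 0) = 2 + (-4*(-¼) + 0) = 2 + (1 + 0) = 2 + 1 = 3)
X(j) = -3 + (3 + j)*(6 + j) (X(j) = -3 + (j + 3)*(j + 6) = -3 + (3 + j)*(6 + j))
(105 + 78)*X(-2) = (105 + 78)*(15 + (-2)² + 9*(-2)) = 183*(15 + 4 - 18) = 183*1 = 183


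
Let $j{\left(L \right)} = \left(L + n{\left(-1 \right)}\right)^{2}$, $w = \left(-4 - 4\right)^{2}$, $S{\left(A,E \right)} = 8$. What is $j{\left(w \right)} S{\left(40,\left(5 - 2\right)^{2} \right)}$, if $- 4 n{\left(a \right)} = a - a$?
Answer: $32768$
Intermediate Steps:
$n{\left(a \right)} = 0$ ($n{\left(a \right)} = - \frac{a - a}{4} = \left(- \frac{1}{4}\right) 0 = 0$)
$w = 64$ ($w = \left(-8\right)^{2} = 64$)
$j{\left(L \right)} = L^{2}$ ($j{\left(L \right)} = \left(L + 0\right)^{2} = L^{2}$)
$j{\left(w \right)} S{\left(40,\left(5 - 2\right)^{2} \right)} = 64^{2} \cdot 8 = 4096 \cdot 8 = 32768$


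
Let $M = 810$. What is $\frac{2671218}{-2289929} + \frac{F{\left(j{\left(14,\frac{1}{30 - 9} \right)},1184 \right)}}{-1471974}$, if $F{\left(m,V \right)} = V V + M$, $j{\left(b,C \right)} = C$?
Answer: $- \frac{3571984497523}{1685357974923} \approx -2.1194$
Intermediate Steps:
$F{\left(m,V \right)} = 810 + V^{2}$ ($F{\left(m,V \right)} = V V + 810 = V^{2} + 810 = 810 + V^{2}$)
$\frac{2671218}{-2289929} + \frac{F{\left(j{\left(14,\frac{1}{30 - 9} \right)},1184 \right)}}{-1471974} = \frac{2671218}{-2289929} + \frac{810 + 1184^{2}}{-1471974} = 2671218 \left(- \frac{1}{2289929}\right) + \left(810 + 1401856\right) \left(- \frac{1}{1471974}\right) = - \frac{2671218}{2289929} + 1402666 \left(- \frac{1}{1471974}\right) = - \frac{2671218}{2289929} - \frac{701333}{735987} = - \frac{3571984497523}{1685357974923}$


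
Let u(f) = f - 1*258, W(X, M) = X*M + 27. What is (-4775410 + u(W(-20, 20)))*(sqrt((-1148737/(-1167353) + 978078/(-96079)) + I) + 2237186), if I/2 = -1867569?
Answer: -10684892060626 - 4776041*I*sqrt(46986065230294951296530643979)/112158108887 ≈ -1.0685e+13 - 9.2304e+9*I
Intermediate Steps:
I = -3735138 (I = 2*(-1867569) = -3735138)
W(X, M) = 27 + M*X (W(X, M) = M*X + 27 = 27 + M*X)
u(f) = -258 + f (u(f) = f - 258 = -258 + f)
(-4775410 + u(W(-20, 20)))*(sqrt((-1148737/(-1167353) + 978078/(-96079)) + I) + 2237186) = (-4775410 + (-258 + (27 + 20*(-20))))*(sqrt((-1148737/(-1167353) + 978078/(-96079)) - 3735138) + 2237186) = (-4775410 + (-258 + (27 - 400)))*(sqrt((-1148737*(-1/1167353) + 978078*(-1/96079)) - 3735138) + 2237186) = (-4775410 + (-258 - 373))*(sqrt((1148737/1167353 - 978078/96079) - 3735138) + 2237186) = (-4775410 - 631)*(sqrt(-1031392785311/112158108887 - 3735138) + 2237186) = -4776041*(sqrt(-418927045904756717/112158108887) + 2237186) = -4776041*(I*sqrt(46986065230294951296530643979)/112158108887 + 2237186) = -4776041*(2237186 + I*sqrt(46986065230294951296530643979)/112158108887) = -10684892060626 - 4776041*I*sqrt(46986065230294951296530643979)/112158108887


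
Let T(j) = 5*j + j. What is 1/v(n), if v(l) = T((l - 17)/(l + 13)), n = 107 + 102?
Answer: 37/192 ≈ 0.19271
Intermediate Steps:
n = 209
T(j) = 6*j
v(l) = 6*(-17 + l)/(13 + l) (v(l) = 6*((l - 17)/(l + 13)) = 6*((-17 + l)/(13 + l)) = 6*(-17 + l)/(13 + l))
1/v(n) = 1/(6*(-17 + 209)/(13 + 209)) = 1/(6*192/222) = 1/(6*(1/222)*192) = 1/(192/37) = 37/192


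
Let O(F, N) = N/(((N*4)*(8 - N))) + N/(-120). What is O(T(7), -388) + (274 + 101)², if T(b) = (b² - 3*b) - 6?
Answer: 1113775613/7920 ≈ 1.4063e+5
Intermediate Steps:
T(b) = -6 + b² - 3*b
O(F, N) = -N/120 + 1/(4*(8 - N)) (O(F, N) = N/(((4*N)*(8 - N))) + N*(-1/120) = N/((4*N*(8 - N))) - N/120 = N*(1/(4*N*(8 - N))) - N/120 = 1/(4*(8 - N)) - N/120 = -N/120 + 1/(4*(8 - N)))
O(T(7), -388) + (274 + 101)² = (-30 - 1*(-388)² + 8*(-388))/(120*(-8 - 388)) + (274 + 101)² = (1/120)*(-30 - 1*150544 - 3104)/(-396) + 375² = (1/120)*(-1/396)*(-30 - 150544 - 3104) + 140625 = (1/120)*(-1/396)*(-153678) + 140625 = 25613/7920 + 140625 = 1113775613/7920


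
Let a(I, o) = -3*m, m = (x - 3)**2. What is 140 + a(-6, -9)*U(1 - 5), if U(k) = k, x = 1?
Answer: 188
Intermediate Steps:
m = 4 (m = (1 - 3)**2 = (-2)**2 = 4)
a(I, o) = -12 (a(I, o) = -3*4 = -12)
140 + a(-6, -9)*U(1 - 5) = 140 - 12*(1 - 5) = 140 - 12*(-4) = 140 + 48 = 188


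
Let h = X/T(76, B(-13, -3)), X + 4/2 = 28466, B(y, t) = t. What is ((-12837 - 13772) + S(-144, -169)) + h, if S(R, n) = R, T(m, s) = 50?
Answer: -654593/25 ≈ -26184.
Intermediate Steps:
X = 28464 (X = -2 + 28466 = 28464)
h = 14232/25 (h = 28464/50 = 28464*(1/50) = 14232/25 ≈ 569.28)
((-12837 - 13772) + S(-144, -169)) + h = ((-12837 - 13772) - 144) + 14232/25 = (-26609 - 144) + 14232/25 = -26753 + 14232/25 = -654593/25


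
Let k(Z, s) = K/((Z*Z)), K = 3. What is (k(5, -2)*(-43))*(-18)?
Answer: 2322/25 ≈ 92.880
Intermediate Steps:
k(Z, s) = 3/Z² (k(Z, s) = 3/((Z*Z)) = 3/(Z²) = 3/Z²)
(k(5, -2)*(-43))*(-18) = ((3/5²)*(-43))*(-18) = ((3*(1/25))*(-43))*(-18) = ((3/25)*(-43))*(-18) = -129/25*(-18) = 2322/25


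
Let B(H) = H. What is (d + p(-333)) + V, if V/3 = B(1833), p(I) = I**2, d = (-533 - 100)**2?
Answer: 517077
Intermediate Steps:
d = 400689 (d = (-633)**2 = 400689)
V = 5499 (V = 3*1833 = 5499)
(d + p(-333)) + V = (400689 + (-333)**2) + 5499 = (400689 + 110889) + 5499 = 511578 + 5499 = 517077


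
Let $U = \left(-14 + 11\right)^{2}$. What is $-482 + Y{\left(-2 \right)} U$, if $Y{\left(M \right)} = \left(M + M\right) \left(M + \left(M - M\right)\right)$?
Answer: $-410$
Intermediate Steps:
$Y{\left(M \right)} = 2 M^{2}$ ($Y{\left(M \right)} = 2 M \left(M + 0\right) = 2 M M = 2 M^{2}$)
$U = 9$ ($U = \left(-3\right)^{2} = 9$)
$-482 + Y{\left(-2 \right)} U = -482 + 2 \left(-2\right)^{2} \cdot 9 = -482 + 2 \cdot 4 \cdot 9 = -482 + 8 \cdot 9 = -482 + 72 = -410$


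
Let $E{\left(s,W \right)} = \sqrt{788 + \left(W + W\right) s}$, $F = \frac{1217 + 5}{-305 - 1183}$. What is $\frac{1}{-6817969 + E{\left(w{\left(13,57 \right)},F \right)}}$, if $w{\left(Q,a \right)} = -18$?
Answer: $- \frac{422714078}{2882051479616893} - \frac{\sqrt{3142718}}{2882051479616893} \approx -1.4667 \cdot 10^{-7}$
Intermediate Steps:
$F = - \frac{611}{744}$ ($F = \frac{1222}{-1488} = 1222 \left(- \frac{1}{1488}\right) = - \frac{611}{744} \approx -0.82124$)
$E{\left(s,W \right)} = \sqrt{788 + 2 W s}$
$\frac{1}{-6817969 + E{\left(w{\left(13,57 \right)},F \right)}} = \frac{1}{-6817969 + \sqrt{788 + 2 \left(- \frac{611}{744}\right) \left(-18\right)}} = \frac{1}{-6817969 + \sqrt{788 + \frac{1833}{62}}} = \frac{1}{-6817969 + \sqrt{\frac{50689}{62}}} = \frac{1}{-6817969 + \frac{\sqrt{3142718}}{62}}$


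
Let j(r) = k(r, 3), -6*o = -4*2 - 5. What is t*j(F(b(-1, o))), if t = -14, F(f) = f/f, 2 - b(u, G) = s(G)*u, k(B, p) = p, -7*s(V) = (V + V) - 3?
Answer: -42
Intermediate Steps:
s(V) = 3/7 - 2*V/7 (s(V) = -((V + V) - 3)/7 = -(2*V - 3)/7 = -(-3 + 2*V)/7 = 3/7 - 2*V/7)
o = 13/6 (o = -(-4*2 - 5)/6 = -(-8 - 5)/6 = -⅙*(-13) = 13/6 ≈ 2.1667)
b(u, G) = 2 - u*(3/7 - 2*G/7) (b(u, G) = 2 - (3/7 - 2*G/7)*u = 2 - u*(3/7 - 2*G/7))
F(f) = 1
j(r) = 3
t*j(F(b(-1, o))) = -14*3 = -42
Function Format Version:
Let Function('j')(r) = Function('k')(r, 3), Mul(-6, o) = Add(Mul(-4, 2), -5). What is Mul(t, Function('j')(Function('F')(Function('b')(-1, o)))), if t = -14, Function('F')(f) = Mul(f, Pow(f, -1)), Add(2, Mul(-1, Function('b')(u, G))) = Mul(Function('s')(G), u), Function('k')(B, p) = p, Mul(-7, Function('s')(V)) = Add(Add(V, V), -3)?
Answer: -42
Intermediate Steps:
Function('s')(V) = Add(Rational(3, 7), Mul(Rational(-2, 7), V)) (Function('s')(V) = Mul(Rational(-1, 7), Add(Add(V, V), -3)) = Mul(Rational(-1, 7), Add(Mul(2, V), -3)) = Mul(Rational(-1, 7), Add(-3, Mul(2, V))) = Add(Rational(3, 7), Mul(Rational(-2, 7), V)))
o = Rational(13, 6) (o = Mul(Rational(-1, 6), Add(Mul(-4, 2), -5)) = Mul(Rational(-1, 6), Add(-8, -5)) = Mul(Rational(-1, 6), -13) = Rational(13, 6) ≈ 2.1667)
Function('b')(u, G) = Add(2, Mul(-1, u, Add(Rational(3, 7), Mul(Rational(-2, 7), G)))) (Function('b')(u, G) = Add(2, Mul(-1, Mul(Add(Rational(3, 7), Mul(Rational(-2, 7), G)), u))) = Add(2, Mul(-1, Mul(u, Add(Rational(3, 7), Mul(Rational(-2, 7), G))))) = Add(2, Mul(-1, u, Add(Rational(3, 7), Mul(Rational(-2, 7), G)))))
Function('F')(f) = 1
Function('j')(r) = 3
Mul(t, Function('j')(Function('F')(Function('b')(-1, o)))) = Mul(-14, 3) = -42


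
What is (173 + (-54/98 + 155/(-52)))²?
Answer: 186455558025/6492304 ≈ 28719.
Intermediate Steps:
(173 + (-54/98 + 155/(-52)))² = (173 + (-54*1/98 + 155*(-1/52)))² = (173 + (-27/49 - 155/52))² = (173 - 8999/2548)² = (431805/2548)² = 186455558025/6492304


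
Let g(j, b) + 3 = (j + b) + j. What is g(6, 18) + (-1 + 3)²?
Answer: 31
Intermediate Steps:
g(j, b) = -3 + b + 2*j (g(j, b) = -3 + ((j + b) + j) = -3 + ((b + j) + j) = -3 + (b + 2*j) = -3 + b + 2*j)
g(6, 18) + (-1 + 3)² = (-3 + 18 + 2*6) + (-1 + 3)² = (-3 + 18 + 12) + 2² = 27 + 4 = 31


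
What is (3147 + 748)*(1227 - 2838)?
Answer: -6274845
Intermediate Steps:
(3147 + 748)*(1227 - 2838) = 3895*(-1611) = -6274845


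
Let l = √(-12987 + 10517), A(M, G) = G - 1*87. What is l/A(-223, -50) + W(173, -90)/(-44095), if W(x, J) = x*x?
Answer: -29929/44095 - I*√2470/137 ≈ -0.67874 - 0.36277*I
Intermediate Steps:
A(M, G) = -87 + G (A(M, G) = G - 87 = -87 + G)
W(x, J) = x²
l = I*√2470 (l = √(-2470) = I*√2470 ≈ 49.699*I)
l/A(-223, -50) + W(173, -90)/(-44095) = (I*√2470)/(-87 - 50) + 173²/(-44095) = (I*√2470)/(-137) + 29929*(-1/44095) = (I*√2470)*(-1/137) - 29929/44095 = -I*√2470/137 - 29929/44095 = -29929/44095 - I*√2470/137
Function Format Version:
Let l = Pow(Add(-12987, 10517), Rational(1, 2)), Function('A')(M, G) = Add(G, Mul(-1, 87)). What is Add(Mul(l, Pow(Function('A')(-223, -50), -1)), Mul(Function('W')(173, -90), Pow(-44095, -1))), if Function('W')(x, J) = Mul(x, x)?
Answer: Add(Rational(-29929, 44095), Mul(Rational(-1, 137), I, Pow(2470, Rational(1, 2)))) ≈ Add(-0.67874, Mul(-0.36277, I))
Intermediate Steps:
Function('A')(M, G) = Add(-87, G) (Function('A')(M, G) = Add(G, -87) = Add(-87, G))
Function('W')(x, J) = Pow(x, 2)
l = Mul(I, Pow(2470, Rational(1, 2))) (l = Pow(-2470, Rational(1, 2)) = Mul(I, Pow(2470, Rational(1, 2))) ≈ Mul(49.699, I))
Add(Mul(l, Pow(Function('A')(-223, -50), -1)), Mul(Function('W')(173, -90), Pow(-44095, -1))) = Add(Mul(Mul(I, Pow(2470, Rational(1, 2))), Pow(Add(-87, -50), -1)), Mul(Pow(173, 2), Pow(-44095, -1))) = Add(Mul(Mul(I, Pow(2470, Rational(1, 2))), Pow(-137, -1)), Mul(29929, Rational(-1, 44095))) = Add(Mul(Mul(I, Pow(2470, Rational(1, 2))), Rational(-1, 137)), Rational(-29929, 44095)) = Add(Mul(Rational(-1, 137), I, Pow(2470, Rational(1, 2))), Rational(-29929, 44095)) = Add(Rational(-29929, 44095), Mul(Rational(-1, 137), I, Pow(2470, Rational(1, 2))))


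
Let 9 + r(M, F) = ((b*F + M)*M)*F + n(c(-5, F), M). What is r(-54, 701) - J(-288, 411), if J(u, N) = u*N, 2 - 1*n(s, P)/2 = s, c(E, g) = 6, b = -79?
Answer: 2098479133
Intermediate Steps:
n(s, P) = 4 - 2*s
J(u, N) = N*u
r(M, F) = -17 + F*M*(M - 79*F) (r(M, F) = -9 + (((-79*F + M)*M)*F + (4 - 2*6)) = -9 + (((M - 79*F)*M)*F + (4 - 12)) = -9 + ((M*(M - 79*F))*F - 8) = -9 + (F*M*(M - 79*F) - 8) = -9 + (-8 + F*M*(M - 79*F)) = -17 + F*M*(M - 79*F))
r(-54, 701) - J(-288, 411) = (-17 + 701*(-54)² - 79*(-54)*701²) - 411*(-288) = (-17 + 701*2916 - 79*(-54)*491401) - 1*(-118368) = (-17 + 2044116 + 2096316666) + 118368 = 2098360765 + 118368 = 2098479133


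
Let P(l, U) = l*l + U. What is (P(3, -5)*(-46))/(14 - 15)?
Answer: 184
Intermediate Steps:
P(l, U) = U + l**2 (P(l, U) = l**2 + U = U + l**2)
(P(3, -5)*(-46))/(14 - 15) = ((-5 + 3**2)*(-46))/(14 - 15) = ((-5 + 9)*(-46))/(-1) = (4*(-46))*(-1) = -184*(-1) = 184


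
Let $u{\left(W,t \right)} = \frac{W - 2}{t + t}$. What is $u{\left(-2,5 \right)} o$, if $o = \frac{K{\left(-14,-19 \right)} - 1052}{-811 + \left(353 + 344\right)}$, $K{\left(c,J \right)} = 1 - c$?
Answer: $- \frac{1037}{285} \approx -3.6386$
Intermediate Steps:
$u{\left(W,t \right)} = \frac{-2 + W}{2 t}$
$o = \frac{1037}{114}$ ($o = \frac{\left(1 - -14\right) - 1052}{-811 + \left(353 + 344\right)} = \frac{\left(1 + 14\right) - 1052}{-811 + 697} = \frac{15 - 1052}{-114} = \left(-1037\right) \left(- \frac{1}{114}\right) = \frac{1037}{114} \approx 9.0965$)
$u{\left(-2,5 \right)} o = \frac{-2 - 2}{2 \cdot 5} \cdot \frac{1037}{114} = \frac{1}{2} \cdot \frac{1}{5} \left(-4\right) \frac{1037}{114} = \left(- \frac{2}{5}\right) \frac{1037}{114} = - \frac{1037}{285}$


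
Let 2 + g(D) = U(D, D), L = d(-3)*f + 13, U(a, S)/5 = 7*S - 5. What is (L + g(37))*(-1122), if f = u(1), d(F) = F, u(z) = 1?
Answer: -1433916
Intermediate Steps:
f = 1
U(a, S) = -25 + 35*S (U(a, S) = 5*(7*S - 5) = 5*(-5 + 7*S) = -25 + 35*S)
L = 10 (L = -3*1 + 13 = -3 + 13 = 10)
g(D) = -27 + 35*D (g(D) = -2 + (-25 + 35*D) = -27 + 35*D)
(L + g(37))*(-1122) = (10 + (-27 + 35*37))*(-1122) = (10 + (-27 + 1295))*(-1122) = (10 + 1268)*(-1122) = 1278*(-1122) = -1433916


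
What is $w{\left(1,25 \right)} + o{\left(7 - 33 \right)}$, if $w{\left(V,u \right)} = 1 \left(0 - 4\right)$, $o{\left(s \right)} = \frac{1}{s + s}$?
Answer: $- \frac{209}{52} \approx -4.0192$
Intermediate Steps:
$o{\left(s \right)} = \frac{1}{2 s}$
$w{\left(V,u \right)} = -4$ ($w{\left(V,u \right)} = 1 \left(-4\right) = -4$)
$w{\left(1,25 \right)} + o{\left(7 - 33 \right)} = -4 + \frac{1}{2 \left(7 - 33\right)} = -4 + \frac{1}{2 \left(-26\right)} = -4 + \frac{1}{2} \left(- \frac{1}{26}\right) = -4 - \frac{1}{52} = - \frac{209}{52}$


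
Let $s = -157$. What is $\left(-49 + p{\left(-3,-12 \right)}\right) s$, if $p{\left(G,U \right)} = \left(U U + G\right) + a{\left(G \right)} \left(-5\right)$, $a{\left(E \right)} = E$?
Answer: $-16799$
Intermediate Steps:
$p{\left(G,U \right)} = U^{2} - 4 G$ ($p{\left(G,U \right)} = \left(U U + G\right) + G \left(-5\right) = \left(U^{2} + G\right) - 5 G = \left(G + U^{2}\right) - 5 G = U^{2} - 4 G$)
$\left(-49 + p{\left(-3,-12 \right)}\right) s = \left(-49 + \left(\left(-12\right)^{2} - -12\right)\right) \left(-157\right) = \left(-49 + \left(144 + 12\right)\right) \left(-157\right) = \left(-49 + 156\right) \left(-157\right) = 107 \left(-157\right) = -16799$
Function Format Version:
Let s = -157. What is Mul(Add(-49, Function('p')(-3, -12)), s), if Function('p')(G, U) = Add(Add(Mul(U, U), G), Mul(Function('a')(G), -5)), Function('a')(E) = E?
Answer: -16799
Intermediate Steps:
Function('p')(G, U) = Add(Pow(U, 2), Mul(-4, G)) (Function('p')(G, U) = Add(Add(Mul(U, U), G), Mul(G, -5)) = Add(Add(Pow(U, 2), G), Mul(-5, G)) = Add(Add(G, Pow(U, 2)), Mul(-5, G)) = Add(Pow(U, 2), Mul(-4, G)))
Mul(Add(-49, Function('p')(-3, -12)), s) = Mul(Add(-49, Add(Pow(-12, 2), Mul(-4, -3))), -157) = Mul(Add(-49, Add(144, 12)), -157) = Mul(Add(-49, 156), -157) = Mul(107, -157) = -16799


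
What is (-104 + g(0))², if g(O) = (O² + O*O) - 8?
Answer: 12544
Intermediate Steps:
g(O) = -8 + 2*O² (g(O) = (O² + O²) - 8 = 2*O² - 8 = -8 + 2*O²)
(-104 + g(0))² = (-104 + (-8 + 2*0²))² = (-104 + (-8 + 2*0))² = (-104 + (-8 + 0))² = (-104 - 8)² = (-112)² = 12544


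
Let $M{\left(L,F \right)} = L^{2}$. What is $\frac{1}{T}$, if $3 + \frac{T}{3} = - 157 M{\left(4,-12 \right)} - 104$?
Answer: $- \frac{1}{7857} \approx -0.00012728$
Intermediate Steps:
$T = -7857$ ($T = -9 + 3 \left(- 157 \cdot 4^{2} - 104\right) = -9 + 3 \left(\left(-157\right) 16 - 104\right) = -9 + 3 \left(-2512 - 104\right) = -9 + 3 \left(-2616\right) = -9 - 7848 = -7857$)
$\frac{1}{T} = \frac{1}{-7857} = - \frac{1}{7857}$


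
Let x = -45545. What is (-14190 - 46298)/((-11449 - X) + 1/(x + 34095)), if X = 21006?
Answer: 692587600/371609751 ≈ 1.8638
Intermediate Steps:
(-14190 - 46298)/((-11449 - X) + 1/(x + 34095)) = (-14190 - 46298)/((-11449 - 1*21006) + 1/(-45545 + 34095)) = -60488/((-11449 - 21006) + 1/(-11450)) = -60488/(-32455 - 1/11450) = -60488/(-371609751/11450) = -60488*(-11450/371609751) = 692587600/371609751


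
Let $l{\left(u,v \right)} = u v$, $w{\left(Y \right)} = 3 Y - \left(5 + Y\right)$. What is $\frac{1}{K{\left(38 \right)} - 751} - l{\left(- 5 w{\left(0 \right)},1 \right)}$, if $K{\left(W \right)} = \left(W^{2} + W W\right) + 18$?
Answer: $- \frac{53874}{2155} \approx -25.0$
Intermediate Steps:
$K{\left(W \right)} = 18 + 2 W^{2}$ ($K{\left(W \right)} = \left(W^{2} + W^{2}\right) + 18 = 2 W^{2} + 18 = 18 + 2 W^{2}$)
$w{\left(Y \right)} = -5 + 2 Y$
$\frac{1}{K{\left(38 \right)} - 751} - l{\left(- 5 w{\left(0 \right)},1 \right)} = \frac{1}{\left(18 + 2 \cdot 38^{2}\right) - 751} - - 5 \left(-5 + 2 \cdot 0\right) 1 = \frac{1}{\left(18 + 2 \cdot 1444\right) - 751} - - 5 \left(-5 + 0\right) 1 = \frac{1}{\left(18 + 2888\right) - 751} - \left(-5\right) \left(-5\right) 1 = \frac{1}{2906 - 751} - 25 \cdot 1 = \frac{1}{2155} - 25 = - \frac{53874}{2155}$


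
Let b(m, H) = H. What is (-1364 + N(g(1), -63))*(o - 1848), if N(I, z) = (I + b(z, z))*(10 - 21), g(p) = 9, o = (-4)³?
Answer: 1472240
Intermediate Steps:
o = -64
N(I, z) = -11*I - 11*z (N(I, z) = (I + z)*(10 - 21) = (I + z)*(-11) = -11*I - 11*z)
(-1364 + N(g(1), -63))*(o - 1848) = (-1364 + (-11*9 - 11*(-63)))*(-64 - 1848) = (-1364 + (-99 + 693))*(-1912) = (-1364 + 594)*(-1912) = -770*(-1912) = 1472240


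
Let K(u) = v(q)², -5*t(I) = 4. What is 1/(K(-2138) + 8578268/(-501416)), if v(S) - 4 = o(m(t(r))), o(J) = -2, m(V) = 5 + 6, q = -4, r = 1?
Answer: -125354/1643151 ≈ -0.076289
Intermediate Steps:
t(I) = -⅘ (t(I) = -⅕*4 = -⅘)
m(V) = 11
v(S) = 2 (v(S) = 4 - 2 = 2)
K(u) = 4 (K(u) = 2² = 4)
1/(K(-2138) + 8578268/(-501416)) = 1/(4 + 8578268/(-501416)) = 1/(4 + 8578268*(-1/501416)) = 1/(4 - 2144567/125354) = 1/(-1643151/125354) = -125354/1643151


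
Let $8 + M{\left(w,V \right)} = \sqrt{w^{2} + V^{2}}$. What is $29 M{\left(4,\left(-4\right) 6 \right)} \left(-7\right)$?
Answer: $1624 - 812 \sqrt{37} \approx -3315.2$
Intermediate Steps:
$M{\left(w,V \right)} = -8 + \sqrt{V^{2} + w^{2}}$ ($M{\left(w,V \right)} = -8 + \sqrt{w^{2} + V^{2}} = -8 + \sqrt{V^{2} + w^{2}}$)
$29 M{\left(4,\left(-4\right) 6 \right)} \left(-7\right) = 29 \left(-8 + \sqrt{\left(\left(-4\right) 6\right)^{2} + 4^{2}}\right) \left(-7\right) = 29 \left(-8 + \sqrt{\left(-24\right)^{2} + 16}\right) \left(-7\right) = 29 \left(-8 + \sqrt{576 + 16}\right) \left(-7\right) = 29 \left(-8 + \sqrt{592}\right) \left(-7\right) = 29 \left(-8 + 4 \sqrt{37}\right) \left(-7\right) = \left(-232 + 116 \sqrt{37}\right) \left(-7\right) = 1624 - 812 \sqrt{37}$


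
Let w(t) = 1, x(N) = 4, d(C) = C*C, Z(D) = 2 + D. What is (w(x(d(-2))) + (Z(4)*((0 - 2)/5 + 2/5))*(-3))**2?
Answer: 1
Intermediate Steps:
d(C) = C**2
(w(x(d(-2))) + (Z(4)*((0 - 2)/5 + 2/5))*(-3))**2 = (1 + ((2 + 4)*((0 - 2)/5 + 2/5))*(-3))**2 = (1 + (6*(-2*1/5 + 2*(1/5)))*(-3))**2 = (1 + (6*(-2/5 + 2/5))*(-3))**2 = (1 + (6*0)*(-3))**2 = (1 + 0*(-3))**2 = (1 + 0)**2 = 1**2 = 1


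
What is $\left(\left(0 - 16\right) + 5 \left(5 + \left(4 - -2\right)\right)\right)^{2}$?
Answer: $1521$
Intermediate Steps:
$\left(\left(0 - 16\right) + 5 \left(5 + \left(4 - -2\right)\right)\right)^{2} = \left(-16 + 5 \left(5 + \left(4 + 2\right)\right)\right)^{2} = \left(-16 + 5 \left(5 + 6\right)\right)^{2} = \left(-16 + 5 \cdot 11\right)^{2} = \left(-16 + 55\right)^{2} = 39^{2} = 1521$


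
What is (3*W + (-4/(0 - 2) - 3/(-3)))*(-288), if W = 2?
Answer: -2592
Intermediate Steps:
(3*W + (-4/(0 - 2) - 3/(-3)))*(-288) = (3*2 + (-4/(0 - 2) - 3/(-3)))*(-288) = (6 + (-4/(-2) - 3*(-⅓)))*(-288) = (6 + (-4*(-½) + 1))*(-288) = (6 + (2 + 1))*(-288) = (6 + 3)*(-288) = 9*(-288) = -2592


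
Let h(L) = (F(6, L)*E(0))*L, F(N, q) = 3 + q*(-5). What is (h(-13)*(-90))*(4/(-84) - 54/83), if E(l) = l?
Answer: 0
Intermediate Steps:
F(N, q) = 3 - 5*q
h(L) = 0 (h(L) = ((3 - 5*L)*0)*L = 0*L = 0)
(h(-13)*(-90))*(4/(-84) - 54/83) = (0*(-90))*(4/(-84) - 54/83) = 0*(4*(-1/84) - 54*1/83) = 0*(-1/21 - 54/83) = 0*(-1217/1743) = 0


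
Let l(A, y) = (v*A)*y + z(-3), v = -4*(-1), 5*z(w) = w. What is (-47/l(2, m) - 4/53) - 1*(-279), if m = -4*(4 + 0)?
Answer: 9517924/34079 ≈ 279.29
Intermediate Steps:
z(w) = w/5
v = 4
m = -16 (m = -4*4 = -16)
l(A, y) = -3/5 + 4*A*y (l(A, y) = (4*A)*y + (1/5)*(-3) = 4*A*y - 3/5 = -3/5 + 4*A*y)
(-47/l(2, m) - 4/53) - 1*(-279) = (-47/(-3/5 + 4*2*(-16)) - 4/53) - 1*(-279) = (-47/(-3/5 - 128) - 4*1/53) + 279 = (-47/(-643/5) - 4/53) + 279 = (-47*(-5/643) - 4/53) + 279 = (235/643 - 4/53) + 279 = 9883/34079 + 279 = 9517924/34079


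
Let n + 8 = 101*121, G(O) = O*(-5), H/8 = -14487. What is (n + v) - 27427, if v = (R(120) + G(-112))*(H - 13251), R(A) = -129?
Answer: -55677571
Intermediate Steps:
H = -115896 (H = 8*(-14487) = -115896)
G(O) = -5*O
v = -55662357 (v = (-129 - 5*(-112))*(-115896 - 13251) = (-129 + 560)*(-129147) = 431*(-129147) = -55662357)
n = 12213 (n = -8 + 101*121 = -8 + 12221 = 12213)
(n + v) - 27427 = (12213 - 55662357) - 27427 = -55650144 - 27427 = -55677571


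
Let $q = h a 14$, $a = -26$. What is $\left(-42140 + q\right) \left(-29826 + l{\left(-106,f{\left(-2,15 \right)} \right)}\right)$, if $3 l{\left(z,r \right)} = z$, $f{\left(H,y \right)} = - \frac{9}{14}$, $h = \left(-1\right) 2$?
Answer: $1236617536$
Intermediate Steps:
$h = -2$
$f{\left(H,y \right)} = - \frac{9}{14}$ ($f{\left(H,y \right)} = \left(-9\right) \frac{1}{14} = - \frac{9}{14}$)
$l{\left(z,r \right)} = \frac{z}{3}$
$q = 728$ ($q = \left(-2\right) \left(-26\right) 14 = 52 \cdot 14 = 728$)
$\left(-42140 + q\right) \left(-29826 + l{\left(-106,f{\left(-2,15 \right)} \right)}\right) = \left(-42140 + 728\right) \left(-29826 + \frac{1}{3} \left(-106\right)\right) = - 41412 \left(-29826 - \frac{106}{3}\right) = \left(-41412\right) \left(- \frac{89584}{3}\right) = 1236617536$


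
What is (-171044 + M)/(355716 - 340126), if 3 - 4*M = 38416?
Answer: -722589/62360 ≈ -11.587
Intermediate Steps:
M = -38413/4 (M = ¾ - ¼*38416 = ¾ - 9604 = -38413/4 ≈ -9603.3)
(-171044 + M)/(355716 - 340126) = (-171044 - 38413/4)/(355716 - 340126) = -722589/4/15590 = -722589/4*1/15590 = -722589/62360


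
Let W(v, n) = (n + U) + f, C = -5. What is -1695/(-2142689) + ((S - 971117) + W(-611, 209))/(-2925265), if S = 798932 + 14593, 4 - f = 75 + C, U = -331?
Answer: 9800908417/179083803931 ≈ 0.054728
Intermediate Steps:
f = -66 (f = 4 - (75 - 5) = 4 - 1*70 = 4 - 70 = -66)
S = 813525
W(v, n) = -397 + n (W(v, n) = (n - 331) - 66 = (-331 + n) - 66 = -397 + n)
-1695/(-2142689) + ((S - 971117) + W(-611, 209))/(-2925265) = -1695/(-2142689) + ((813525 - 971117) + (-397 + 209))/(-2925265) = -1695*(-1/2142689) + (-157592 - 188)*(-1/2925265) = 1695/2142689 - 157780*(-1/2925265) = 1695/2142689 + 4508/83579 = 9800908417/179083803931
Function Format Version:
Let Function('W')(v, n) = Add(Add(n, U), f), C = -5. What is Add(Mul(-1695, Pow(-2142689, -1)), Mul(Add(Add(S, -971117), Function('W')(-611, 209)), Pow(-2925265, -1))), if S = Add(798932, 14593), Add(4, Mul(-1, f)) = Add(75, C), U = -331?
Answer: Rational(9800908417, 179083803931) ≈ 0.054728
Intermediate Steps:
f = -66 (f = Add(4, Mul(-1, Add(75, -5))) = Add(4, Mul(-1, 70)) = Add(4, -70) = -66)
S = 813525
Function('W')(v, n) = Add(-397, n) (Function('W')(v, n) = Add(Add(n, -331), -66) = Add(Add(-331, n), -66) = Add(-397, n))
Add(Mul(-1695, Pow(-2142689, -1)), Mul(Add(Add(S, -971117), Function('W')(-611, 209)), Pow(-2925265, -1))) = Add(Mul(-1695, Pow(-2142689, -1)), Mul(Add(Add(813525, -971117), Add(-397, 209)), Pow(-2925265, -1))) = Add(Mul(-1695, Rational(-1, 2142689)), Mul(Add(-157592, -188), Rational(-1, 2925265))) = Add(Rational(1695, 2142689), Mul(-157780, Rational(-1, 2925265))) = Add(Rational(1695, 2142689), Rational(4508, 83579)) = Rational(9800908417, 179083803931)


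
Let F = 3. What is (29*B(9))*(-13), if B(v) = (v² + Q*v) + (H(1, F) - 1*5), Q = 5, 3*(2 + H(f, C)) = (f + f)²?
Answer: -136097/3 ≈ -45366.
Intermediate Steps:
H(f, C) = -2 + 4*f²/3 (H(f, C) = -2 + (f + f)²/3 = -2 + (2*f)²/3 = -2 + (4*f²)/3 = -2 + 4*f²/3)
B(v) = -17/3 + v² + 5*v (B(v) = (v² + 5*v) + ((-2 + (4/3)*1²) - 1*5) = (v² + 5*v) + ((-2 + (4/3)*1) - 5) = (v² + 5*v) + ((-2 + 4/3) - 5) = (v² + 5*v) + (-⅔ - 5) = (v² + 5*v) - 17/3 = -17/3 + v² + 5*v)
(29*B(9))*(-13) = (29*(-17/3 + 9² + 5*9))*(-13) = (29*(-17/3 + 81 + 45))*(-13) = (29*(361/3))*(-13) = (10469/3)*(-13) = -136097/3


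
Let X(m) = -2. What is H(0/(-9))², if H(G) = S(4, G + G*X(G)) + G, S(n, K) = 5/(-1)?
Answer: 25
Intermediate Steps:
S(n, K) = -5 (S(n, K) = 5*(-1) = -5)
H(G) = -5 + G
H(0/(-9))² = (-5 + 0/(-9))² = (-5 + 0*(-⅑))² = (-5 + 0)² = (-5)² = 25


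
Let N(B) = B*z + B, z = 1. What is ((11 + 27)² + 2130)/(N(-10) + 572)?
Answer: 1787/276 ≈ 6.4746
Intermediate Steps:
N(B) = 2*B (N(B) = B*1 + B = B + B = 2*B)
((11 + 27)² + 2130)/(N(-10) + 572) = ((11 + 27)² + 2130)/(2*(-10) + 572) = (38² + 2130)/(-20 + 572) = (1444 + 2130)/552 = 3574*(1/552) = 1787/276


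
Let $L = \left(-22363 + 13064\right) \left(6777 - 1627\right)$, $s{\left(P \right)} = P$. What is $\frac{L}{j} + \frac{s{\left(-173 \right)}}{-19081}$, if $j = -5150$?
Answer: $\frac{177434392}{19081} \approx 9299.0$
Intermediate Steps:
$L = -47889850$ ($L = \left(-9299\right) 5150 = -47889850$)
$\frac{L}{j} + \frac{s{\left(-173 \right)}}{-19081} = - \frac{47889850}{-5150} - \frac{173}{-19081} = \left(-47889850\right) \left(- \frac{1}{5150}\right) - - \frac{173}{19081} = 9299 + \frac{173}{19081} = \frac{177434392}{19081}$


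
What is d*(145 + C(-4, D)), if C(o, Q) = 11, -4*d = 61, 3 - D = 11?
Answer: -2379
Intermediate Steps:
D = -8 (D = 3 - 1*11 = 3 - 11 = -8)
d = -61/4 (d = -¼*61 = -61/4 ≈ -15.250)
d*(145 + C(-4, D)) = -61*(145 + 11)/4 = -61/4*156 = -2379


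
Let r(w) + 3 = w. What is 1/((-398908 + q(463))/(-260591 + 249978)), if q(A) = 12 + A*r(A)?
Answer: 10613/185916 ≈ 0.057085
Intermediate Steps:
r(w) = -3 + w
q(A) = 12 + A*(-3 + A)
1/((-398908 + q(463))/(-260591 + 249978)) = 1/((-398908 + (12 + 463*(-3 + 463)))/(-260591 + 249978)) = 1/((-398908 + (12 + 463*460))/(-10613)) = 1/((-398908 + (12 + 212980))*(-1/10613)) = 1/((-398908 + 212992)*(-1/10613)) = 1/(-185916*(-1/10613)) = 1/(185916/10613) = 10613/185916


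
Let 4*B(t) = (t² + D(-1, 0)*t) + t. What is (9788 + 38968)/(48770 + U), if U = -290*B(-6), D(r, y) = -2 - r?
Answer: 12189/11540 ≈ 1.0562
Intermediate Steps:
B(t) = t²/4 (B(t) = ((t² + (-2 - 1*(-1))*t) + t)/4 = ((t² + (-2 + 1)*t) + t)/4 = ((t² - t) + t)/4 = t²/4)
U = -2610 (U = -145*(-6)²/2 = -145*36/2 = -290*9 = -2610)
(9788 + 38968)/(48770 + U) = (9788 + 38968)/(48770 - 2610) = 48756/46160 = 48756*(1/46160) = 12189/11540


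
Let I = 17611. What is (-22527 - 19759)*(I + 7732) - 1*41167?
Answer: -1071695265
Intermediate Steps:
(-22527 - 19759)*(I + 7732) - 1*41167 = (-22527 - 19759)*(17611 + 7732) - 1*41167 = -42286*25343 - 41167 = -1071654098 - 41167 = -1071695265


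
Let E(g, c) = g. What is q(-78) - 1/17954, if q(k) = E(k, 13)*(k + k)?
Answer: 218464271/17954 ≈ 12168.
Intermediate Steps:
q(k) = 2*k² (q(k) = k*(k + k) = k*(2*k) = 2*k²)
q(-78) - 1/17954 = 2*(-78)² - 1/17954 = 2*6084 - 1*1/17954 = 12168 - 1/17954 = 218464271/17954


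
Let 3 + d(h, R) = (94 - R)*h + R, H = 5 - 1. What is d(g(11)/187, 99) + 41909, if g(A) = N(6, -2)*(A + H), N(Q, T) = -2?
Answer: 7855085/187 ≈ 42006.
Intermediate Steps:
H = 4
g(A) = -8 - 2*A (g(A) = -2*(A + 4) = -2*(4 + A) = -8 - 2*A)
d(h, R) = -3 + R + h*(94 - R) (d(h, R) = -3 + ((94 - R)*h + R) = -3 + (h*(94 - R) + R) = -3 + (R + h*(94 - R)) = -3 + R + h*(94 - R))
d(g(11)/187, 99) + 41909 = (-3 + 99 + 94*((-8 - 2*11)/187) - 1*99*(-8 - 2*11)/187) + 41909 = (-3 + 99 + 94*((-8 - 22)*(1/187)) - 1*99*(-8 - 22)*(1/187)) + 41909 = (-3 + 99 + 94*(-30*1/187) - 1*99*(-30*1/187)) + 41909 = (-3 + 99 + 94*(-30/187) - 1*99*(-30/187)) + 41909 = (-3 + 99 - 2820/187 + 270/17) + 41909 = 18102/187 + 41909 = 7855085/187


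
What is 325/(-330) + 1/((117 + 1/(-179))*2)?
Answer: -1355323/1382172 ≈ -0.98057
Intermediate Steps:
325/(-330) + 1/((117 + 1/(-179))*2) = 325*(-1/330) + (½)/(117 - 1/179) = -65/66 + (½)/(20942/179) = -65/66 + (179/20942)*(½) = -65/66 + 179/41884 = -1355323/1382172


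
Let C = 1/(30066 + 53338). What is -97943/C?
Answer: -8168837972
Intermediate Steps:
C = 1/83404 ≈ 1.1990e-5
-97943/C = -97943/1/83404 = -97943*83404 = -8168837972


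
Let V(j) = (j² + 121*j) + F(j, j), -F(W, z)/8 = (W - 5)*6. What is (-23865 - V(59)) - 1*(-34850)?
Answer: 2957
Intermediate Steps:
F(W, z) = 240 - 48*W (F(W, z) = -8*(W - 5)*6 = -8*(-5 + W)*6 = -8*(-30 + 6*W) = 240 - 48*W)
V(j) = 240 + j² + 73*j (V(j) = (j² + 121*j) + (240 - 48*j) = 240 + j² + 73*j)
(-23865 - V(59)) - 1*(-34850) = (-23865 - (240 + 59² + 73*59)) - 1*(-34850) = (-23865 - (240 + 3481 + 4307)) + 34850 = (-23865 - 1*8028) + 34850 = (-23865 - 8028) + 34850 = -31893 + 34850 = 2957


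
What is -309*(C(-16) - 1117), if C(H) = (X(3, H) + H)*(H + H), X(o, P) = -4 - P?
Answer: 305601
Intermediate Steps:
C(H) = -8*H (C(H) = ((-4 - H) + H)*(H + H) = -8*H)
-309*(C(-16) - 1117) = -309*(-8*(-16) - 1117) = -309*(128 - 1117) = -309*(-989) = 305601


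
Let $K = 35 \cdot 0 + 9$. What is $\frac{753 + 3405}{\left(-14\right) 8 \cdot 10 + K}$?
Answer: $- \frac{378}{101} \approx -3.7426$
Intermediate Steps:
$K = 9$ ($K = 0 + 9 = 9$)
$\frac{753 + 3405}{\left(-14\right) 8 \cdot 10 + K} = \frac{753 + 3405}{\left(-14\right) 8 \cdot 10 + 9} = \frac{4158}{\left(-112\right) 10 + 9} = \frac{4158}{-1120 + 9} = \frac{4158}{-1111} = 4158 \left(- \frac{1}{1111}\right) = - \frac{378}{101}$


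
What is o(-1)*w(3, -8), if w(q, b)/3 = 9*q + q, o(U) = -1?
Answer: -90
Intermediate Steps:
w(q, b) = 30*q (w(q, b) = 3*(9*q + q) = 3*(10*q) = 30*q)
o(-1)*w(3, -8) = -30*3 = -1*90 = -90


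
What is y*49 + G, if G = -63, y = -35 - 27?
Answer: -3101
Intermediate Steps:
y = -62
y*49 + G = -62*49 - 63 = -3038 - 63 = -3101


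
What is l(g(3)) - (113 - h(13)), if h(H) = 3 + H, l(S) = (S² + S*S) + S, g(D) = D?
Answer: -76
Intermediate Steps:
l(S) = S + 2*S² (l(S) = (S² + S²) + S = 2*S² + S = S + 2*S²)
l(g(3)) - (113 - h(13)) = 3*(1 + 2*3) - (113 - (3 + 13)) = 3*(1 + 6) - (113 - 1*16) = 3*7 - (113 - 16) = 21 - 1*97 = 21 - 97 = -76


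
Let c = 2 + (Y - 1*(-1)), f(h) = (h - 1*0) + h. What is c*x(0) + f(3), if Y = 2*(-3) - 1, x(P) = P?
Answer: 6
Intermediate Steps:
Y = -7 (Y = -6 - 1 = -7)
f(h) = 2*h (f(h) = (h + 0) + h = h + h = 2*h)
c = -4 (c = 2 + (-7 - 1*(-1)) = 2 + (-7 + 1) = 2 - 6 = -4)
c*x(0) + f(3) = -4*0 + 2*3 = 0 + 6 = 6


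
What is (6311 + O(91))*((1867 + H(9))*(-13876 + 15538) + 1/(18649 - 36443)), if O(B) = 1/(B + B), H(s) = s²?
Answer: 5090027774957833/249116 ≈ 2.0432e+10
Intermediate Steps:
O(B) = 1/(2*B)
(6311 + O(91))*((1867 + H(9))*(-13876 + 15538) + 1/(18649 - 36443)) = (6311 + (½)/91)*((1867 + 9²)*(-13876 + 15538) + 1/(18649 - 36443)) = (6311 + (½)*(1/91))*((1867 + 81)*1662 + 1/(-17794)) = (6311 + 1/182)*(1948*1662 - 1/17794) = 1148603*(3237576 - 1/17794)/182 = (1148603/182)*(57609427343/17794) = 5090027774957833/249116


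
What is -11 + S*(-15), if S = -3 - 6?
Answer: 124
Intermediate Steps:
S = -9
-11 + S*(-15) = -11 - 9*(-15) = -11 + 135 = 124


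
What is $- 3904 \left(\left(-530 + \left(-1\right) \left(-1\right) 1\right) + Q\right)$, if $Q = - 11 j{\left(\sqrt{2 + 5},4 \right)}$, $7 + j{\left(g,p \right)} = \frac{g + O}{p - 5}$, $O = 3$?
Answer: $1635776 - 42944 \sqrt{7} \approx 1.5222 \cdot 10^{6}$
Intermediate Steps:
$j{\left(g,p \right)} = -7 + \frac{3 + g}{-5 + p}$ ($j{\left(g,p \right)} = -7 + \frac{g + 3}{p - 5} = -7 + \frac{3 + g}{-5 + p}$)
$Q = 110 + 11 \sqrt{7}$ ($Q = - 11 \frac{38 + \sqrt{2 + 5} - 28}{-5 + 4} = - 11 \frac{38 + \sqrt{7} - 28}{-1} = - 11 \left(- (10 + \sqrt{7})\right) = - 11 \left(-10 - \sqrt{7}\right) = 110 + 11 \sqrt{7} \approx 139.1$)
$- 3904 \left(\left(-530 + \left(-1\right) \left(-1\right) 1\right) + Q\right) = - 3904 \left(\left(-530 + \left(-1\right) \left(-1\right) 1\right) + \left(110 + 11 \sqrt{7}\right)\right) = - 3904 \left(\left(-530 + 1 \cdot 1\right) + \left(110 + 11 \sqrt{7}\right)\right) = - 3904 \left(\left(-530 + 1\right) + \left(110 + 11 \sqrt{7}\right)\right) = - 3904 \left(-529 + \left(110 + 11 \sqrt{7}\right)\right) = - 3904 \left(-419 + 11 \sqrt{7}\right) = 1635776 - 42944 \sqrt{7}$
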